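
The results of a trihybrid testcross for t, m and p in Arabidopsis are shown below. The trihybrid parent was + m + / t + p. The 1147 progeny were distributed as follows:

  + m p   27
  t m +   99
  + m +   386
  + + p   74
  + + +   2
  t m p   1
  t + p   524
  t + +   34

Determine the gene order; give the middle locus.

m

The two rarest classes, + + + and t m p, are the double crossovers. Comparing them with the parentals, only the m allele has switched, so m is the middle locus and the order is p – m – t.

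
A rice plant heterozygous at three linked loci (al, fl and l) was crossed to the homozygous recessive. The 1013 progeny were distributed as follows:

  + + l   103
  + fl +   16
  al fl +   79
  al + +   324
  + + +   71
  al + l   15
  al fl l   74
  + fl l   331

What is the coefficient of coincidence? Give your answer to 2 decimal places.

The two most frequent reciprocal classes, al + + and + fl l, are the parental types, so the F1 was al + + / + fl l.
The two rarest classes, al + l and + fl +, are the double crossovers. Comparing them with the parentals, only the l allele has switched, so l is the middle locus and the order is fl – l – al.
fl–l: (182 + 31)/1013 = 0.2103; l–al: (145 + 31)/1013 = 0.1737.
Expected DCO frequency = 0.2103 × 0.1737 ≈ 0.03653; observed = 31/1013 ≈ 0.03060.
Coefficient of coincidence = 0.03060/0.03653 ≈ 0.84.

0.84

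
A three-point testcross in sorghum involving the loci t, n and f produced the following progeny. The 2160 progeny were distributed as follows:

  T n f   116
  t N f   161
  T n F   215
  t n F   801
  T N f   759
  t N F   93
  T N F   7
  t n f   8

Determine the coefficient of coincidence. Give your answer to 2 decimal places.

The two most frequent reciprocal classes, t n F and T N f, are the parental types, so the F1 was t n F / T N f.
The two rarest classes, t n f and T N F, are the double crossovers. Comparing them with the parentals, only the f allele has switched, so f is the middle locus and the order is n – f – t.
n–f: (209 + 15)/2160 = 0.1037; f–t: (376 + 15)/2160 = 0.1810.
Expected DCO frequency = 0.1037 × 0.1810 ≈ 0.01877; observed = 15/2160 ≈ 0.00694.
Coefficient of coincidence = 0.00694/0.01877 ≈ 0.37.

0.37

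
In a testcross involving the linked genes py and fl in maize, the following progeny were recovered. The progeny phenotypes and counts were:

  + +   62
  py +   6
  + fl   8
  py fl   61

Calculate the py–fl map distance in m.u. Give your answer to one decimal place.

The two most frequent classes, + + (62) and py fl (61), are the parental types, so the F1 was + + / py fl.
The recombinant classes are + fl and py +: 8 + 6 = 14.
Recombination frequency = 14/137 = 0.1022 ≈ 10.2%, i.e. 10.2 m.u.

10.2 m.u.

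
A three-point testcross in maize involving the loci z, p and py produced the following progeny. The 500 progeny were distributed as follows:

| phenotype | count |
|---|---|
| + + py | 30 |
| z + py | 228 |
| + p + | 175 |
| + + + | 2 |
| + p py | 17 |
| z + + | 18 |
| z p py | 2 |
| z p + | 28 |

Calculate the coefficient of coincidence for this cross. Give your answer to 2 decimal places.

The two most frequent reciprocal classes, + p + and z + py, are the parental types, so the F1 was + p + / z + py.
The two rarest classes, + + + and z p py, are the double crossovers. Comparing them with the parentals, only the p allele has switched, so p is the middle locus and the order is py – p – z.
py–p: (35 + 4)/500 = 0.0780; p–z: (58 + 4)/500 = 0.1240.
Expected DCO frequency = 0.0780 × 0.1240 ≈ 0.00967; observed = 4/500 ≈ 0.00800.
Coefficient of coincidence = 0.00800/0.00967 ≈ 0.83.

0.83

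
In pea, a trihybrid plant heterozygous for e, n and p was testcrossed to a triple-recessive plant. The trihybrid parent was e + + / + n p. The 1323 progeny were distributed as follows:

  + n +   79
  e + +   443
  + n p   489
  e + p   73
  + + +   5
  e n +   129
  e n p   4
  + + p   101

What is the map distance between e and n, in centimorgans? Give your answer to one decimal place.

18.1 centimorgans

The two rarest classes, + + + and e n p, are the double crossovers. Comparing them with the parentals, only the e allele has switched, so e is the middle locus and the order is n – e – p.
Crossovers in the n–e interval produce the single-crossover classes e n + and + + p (129 + 101 = 230) plus the double crossovers (9).
RF(n–e) = (230 + 9) / 1323 = 239/1323 = 0.1807 → 18.1 centimorgans.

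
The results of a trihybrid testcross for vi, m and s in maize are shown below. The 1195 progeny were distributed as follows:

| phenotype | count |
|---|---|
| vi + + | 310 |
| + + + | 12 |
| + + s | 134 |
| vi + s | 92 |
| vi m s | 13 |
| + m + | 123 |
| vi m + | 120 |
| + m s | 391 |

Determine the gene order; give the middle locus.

vi

The two most frequent reciprocal classes, + m s and vi + +, are the parental types, so the F1 was + m s / vi + +.
The two rarest classes, vi m s and + + +, are the double crossovers. Comparing them with the parentals, only the vi allele has switched, so vi is the middle locus and the order is m – vi – s.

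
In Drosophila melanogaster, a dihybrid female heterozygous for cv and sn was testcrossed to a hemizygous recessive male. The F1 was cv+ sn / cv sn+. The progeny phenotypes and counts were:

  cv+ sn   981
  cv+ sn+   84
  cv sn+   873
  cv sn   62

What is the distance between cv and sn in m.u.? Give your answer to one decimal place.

The recombinant classes are cv+ sn+ and cv sn: 84 + 62 = 146.
Recombination frequency = 146/2000 = 0.0730 ≈ 7.3%, i.e. 7.3 m.u.

7.3 m.u.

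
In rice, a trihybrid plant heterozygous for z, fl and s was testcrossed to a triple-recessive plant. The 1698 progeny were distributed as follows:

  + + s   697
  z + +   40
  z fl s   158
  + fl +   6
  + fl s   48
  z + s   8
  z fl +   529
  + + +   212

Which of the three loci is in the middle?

The two most frequent reciprocal classes, + + s and z fl +, are the parental types, so the F1 was + + s / z fl +.
The two rarest classes, z + s and + fl +, are the double crossovers. Comparing them with the parentals, only the z allele has switched, so z is the middle locus and the order is s – z – fl.

z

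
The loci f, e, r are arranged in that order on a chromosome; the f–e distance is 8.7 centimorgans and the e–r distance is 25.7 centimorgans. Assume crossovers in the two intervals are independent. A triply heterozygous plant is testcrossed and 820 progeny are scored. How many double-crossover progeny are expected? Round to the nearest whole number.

Map distances give recombination frequencies of 0.087 and 0.257 for the two intervals.
With no interference, expected double-crossover frequency = 0.087 × 0.257 = 0.02236.
Expected number = 0.02236 × 820 = 18.33 ≈ 18.

18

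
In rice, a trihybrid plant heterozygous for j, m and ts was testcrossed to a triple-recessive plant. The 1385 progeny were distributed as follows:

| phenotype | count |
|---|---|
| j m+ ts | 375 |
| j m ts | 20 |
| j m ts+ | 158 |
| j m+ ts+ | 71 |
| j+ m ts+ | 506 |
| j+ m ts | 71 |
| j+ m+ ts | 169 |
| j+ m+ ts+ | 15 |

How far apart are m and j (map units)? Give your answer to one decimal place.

The two most frequent reciprocal classes, j m+ ts and j+ m ts+, are the parental types, so the F1 was j m+ ts / j+ m ts+.
The two rarest classes, j m ts and j+ m+ ts+, are the double crossovers. Comparing them with the parentals, only the m allele has switched, so m is the middle locus and the order is ts – m – j.
Crossovers in the m–j interval produce the single-crossover classes j+ m+ ts and j m ts+ (169 + 158 = 327) plus the double crossovers (35).
RF(m–j) = (327 + 35) / 1385 = 362/1385 = 0.2614 → 26.1 map units.

26.1 map units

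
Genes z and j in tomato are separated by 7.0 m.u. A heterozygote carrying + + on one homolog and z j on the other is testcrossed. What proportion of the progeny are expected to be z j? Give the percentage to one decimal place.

46.5%

A map distance of 7.0 m.u. corresponds to a recombination frequency of 0.070.
The F1 is + + / z j, so z j is a parental gamete class with expected frequency (1 − r)/2 = 0.930/2 = 0.4650.
That is 0.4650 = 46.5% of the progeny.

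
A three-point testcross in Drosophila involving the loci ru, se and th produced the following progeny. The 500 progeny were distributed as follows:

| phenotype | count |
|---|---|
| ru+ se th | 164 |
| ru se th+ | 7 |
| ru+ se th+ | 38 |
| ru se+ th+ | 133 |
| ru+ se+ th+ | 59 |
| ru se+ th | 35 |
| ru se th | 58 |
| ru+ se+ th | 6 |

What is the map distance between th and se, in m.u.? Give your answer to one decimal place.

17.2 m.u.

The two most frequent reciprocal classes, ru+ se th and ru se+ th+, are the parental types, so the F1 was ru+ se th / ru se+ th+.
The two rarest classes, ru+ se+ th and ru se th+, are the double crossovers. Comparing them with the parentals, only the se allele has switched, so se is the middle locus and the order is th – se – ru.
Crossovers in the th–se interval produce the single-crossover classes ru+ se th+ and ru se+ th (38 + 35 = 73) plus the double crossovers (13).
RF(th–se) = (73 + 13) / 500 = 86/500 = 0.1720 → 17.2 m.u.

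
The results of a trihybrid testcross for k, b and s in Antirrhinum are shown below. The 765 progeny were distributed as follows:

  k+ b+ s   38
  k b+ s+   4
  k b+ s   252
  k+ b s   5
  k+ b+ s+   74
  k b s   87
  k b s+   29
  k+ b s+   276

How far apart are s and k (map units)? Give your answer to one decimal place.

The two most frequent reciprocal classes, k b+ s and k+ b s+, are the parental types, so the F1 was k b+ s / k+ b s+.
The two rarest classes, k b+ s+ and k+ b s, are the double crossovers. Comparing them with the parentals, only the s allele has switched, so s is the middle locus and the order is b – s – k.
Crossovers in the s–k interval produce the single-crossover classes k+ b+ s and k b s+ (38 + 29 = 67) plus the double crossovers (9).
RF(s–k) = (67 + 9) / 765 = 76/765 = 0.0993 → 9.9 map units.

9.9 map units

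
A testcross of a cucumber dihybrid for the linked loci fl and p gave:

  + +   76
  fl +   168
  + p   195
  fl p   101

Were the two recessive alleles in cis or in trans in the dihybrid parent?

trans

The two most frequent classes are + p (195) and fl + (168); these are the parental (non-recombinant) types.
So the F1 carried + p on one chromosome and fl + on the other — the recessive alleles are on opposite chromosomes (trans / repulsion).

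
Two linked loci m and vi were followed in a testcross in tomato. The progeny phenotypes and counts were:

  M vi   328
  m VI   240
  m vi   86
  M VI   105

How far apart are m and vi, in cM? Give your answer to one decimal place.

The two most frequent classes, M vi (328) and m VI (240), are the parental types, so the F1 was M vi / m VI.
The recombinant classes are M VI and m vi: 105 + 86 = 191.
Recombination frequency = 191/759 = 0.2516 ≈ 25.2%, i.e. 25.2 cM.

25.2 cM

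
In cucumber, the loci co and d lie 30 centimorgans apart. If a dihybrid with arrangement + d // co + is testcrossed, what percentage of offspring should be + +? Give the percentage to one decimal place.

A map distance of 30 centimorgans corresponds to a recombination frequency of 0.300.
The F1 is + d / co +, so + + is a recombinant gamete class with expected frequency r/2 = 0.300/2 = 0.1500.
That is 0.1500 = 15.0% of the progeny.

15.0%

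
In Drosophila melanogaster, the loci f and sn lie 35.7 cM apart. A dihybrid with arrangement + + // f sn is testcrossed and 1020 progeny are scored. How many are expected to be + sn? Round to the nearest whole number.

182

A map distance of 35.7 cM corresponds to a recombination frequency of 0.357.
The F1 is + + / f sn, so + sn is a recombinant gamete class with expected frequency r/2 = 0.357/2 = 0.1785.
Expected number = 0.1785 × 1020 = 182.07 ≈ 182.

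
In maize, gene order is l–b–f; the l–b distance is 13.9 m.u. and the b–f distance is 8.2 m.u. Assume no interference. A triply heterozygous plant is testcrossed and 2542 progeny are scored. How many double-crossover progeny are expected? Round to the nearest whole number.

Map distances give recombination frequencies of 0.139 and 0.082 for the two intervals.
With no interference, expected double-crossover frequency = 0.139 × 0.082 = 0.01140.
Expected number = 0.01140 × 2542 = 28.97 ≈ 29.

29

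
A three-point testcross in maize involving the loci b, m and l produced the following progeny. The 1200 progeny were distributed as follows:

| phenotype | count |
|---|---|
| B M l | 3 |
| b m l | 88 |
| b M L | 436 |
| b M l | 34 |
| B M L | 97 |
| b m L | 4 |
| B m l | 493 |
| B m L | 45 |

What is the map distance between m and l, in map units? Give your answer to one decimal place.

7.2 map units

The two most frequent reciprocal classes, b M L and B m l, are the parental types, so the F1 was b M L / B m l.
The two rarest classes, b m L and B M l, are the double crossovers. Comparing them with the parentals, only the m allele has switched, so m is the middle locus and the order is l – m – b.
Crossovers in the l–m interval produce the single-crossover classes b M l and B m L (34 + 45 = 79) plus the double crossovers (7).
RF(l–m) = (79 + 7) / 1200 = 86/1200 = 0.0717 → 7.2 map units.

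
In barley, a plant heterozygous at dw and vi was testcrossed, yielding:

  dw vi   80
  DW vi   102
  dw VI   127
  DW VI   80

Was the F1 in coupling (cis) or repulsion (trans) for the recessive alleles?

The two most frequent classes are DW vi (102) and dw VI (127); these are the parental (non-recombinant) types.
So the F1 carried DW vi on one chromosome and dw VI on the other — the recessive alleles are on opposite chromosomes (trans / repulsion).

trans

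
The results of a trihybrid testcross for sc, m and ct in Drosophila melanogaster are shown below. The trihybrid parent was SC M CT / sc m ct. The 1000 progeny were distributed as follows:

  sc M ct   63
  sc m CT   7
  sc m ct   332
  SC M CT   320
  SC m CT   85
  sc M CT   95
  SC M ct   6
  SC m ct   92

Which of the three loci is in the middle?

ct

The two rarest classes, SC M ct and sc m CT, are the double crossovers. Comparing them with the parentals, only the ct allele has switched, so ct is the middle locus and the order is sc – ct – m.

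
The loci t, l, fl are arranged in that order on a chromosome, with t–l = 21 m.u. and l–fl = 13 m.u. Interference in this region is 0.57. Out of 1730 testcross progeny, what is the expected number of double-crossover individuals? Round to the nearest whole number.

Map distances give recombination frequencies of 0.210 and 0.130 for the two intervals.
With interference 0.57 (so coincidence = 0.43), expected double-crossover frequency = 0.210 × 0.130 × 0.43 = 0.01174.
Expected number = 0.01174 × 1730 = 20.31 ≈ 20.

20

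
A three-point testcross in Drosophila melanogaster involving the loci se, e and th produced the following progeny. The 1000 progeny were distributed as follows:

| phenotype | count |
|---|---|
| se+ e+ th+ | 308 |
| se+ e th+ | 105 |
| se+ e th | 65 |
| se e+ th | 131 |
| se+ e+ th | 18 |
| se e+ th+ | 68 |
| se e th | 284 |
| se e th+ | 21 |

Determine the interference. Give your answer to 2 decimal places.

0.18

The two most frequent reciprocal classes, se e th and se+ e+ th+, are the parental types, so the F1 was se e th / se+ e+ th+.
The two rarest classes, se e th+ and se+ e+ th, are the double crossovers. Comparing them with the parentals, only the th allele has switched, so th is the middle locus and the order is se – th – e.
se–th: (133 + 39)/1000 = 0.1720; th–e: (236 + 39)/1000 = 0.2750.
Expected DCO frequency = 0.1720 × 0.2750 ≈ 0.04730; observed = 39/1000 ≈ 0.03900.
Coefficient of coincidence = 0.03900/0.04730 ≈ 0.82; interference = 1 − 0.82 = 0.18.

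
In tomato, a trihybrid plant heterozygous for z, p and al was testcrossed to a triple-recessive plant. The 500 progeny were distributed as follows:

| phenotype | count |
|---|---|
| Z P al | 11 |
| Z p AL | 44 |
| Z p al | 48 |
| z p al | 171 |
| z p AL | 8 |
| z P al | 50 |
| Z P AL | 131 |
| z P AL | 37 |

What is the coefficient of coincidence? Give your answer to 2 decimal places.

The two most frequent reciprocal classes, Z P AL and z p al, are the parental types, so the F1 was Z P AL / z p al.
The two rarest classes, Z P al and z p AL, are the double crossovers. Comparing them with the parentals, only the al allele has switched, so al is the middle locus and the order is p – al – z.
p–al: (94 + 19)/500 = 0.2260; al–z: (85 + 19)/500 = 0.2080.
Expected DCO frequency = 0.2260 × 0.2080 ≈ 0.04701; observed = 19/500 ≈ 0.03800.
Coefficient of coincidence = 0.03800/0.04701 ≈ 0.81.

0.81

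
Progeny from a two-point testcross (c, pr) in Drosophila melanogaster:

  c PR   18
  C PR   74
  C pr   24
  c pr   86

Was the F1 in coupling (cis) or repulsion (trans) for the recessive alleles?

cis

The two most frequent classes are C PR (74) and c pr (86); these are the parental (non-recombinant) types.
So the F1 carried C PR on one chromosome and c pr on the other — the recessive alleles are on the same chromosome (cis / coupling).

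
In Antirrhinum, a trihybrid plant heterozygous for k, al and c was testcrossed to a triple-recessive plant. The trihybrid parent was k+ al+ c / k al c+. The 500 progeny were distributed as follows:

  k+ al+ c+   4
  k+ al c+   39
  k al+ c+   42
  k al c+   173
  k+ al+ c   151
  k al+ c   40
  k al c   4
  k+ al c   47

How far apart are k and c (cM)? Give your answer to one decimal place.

17.4 cM

The two rarest classes, k+ al+ c+ and k al c, are the double crossovers. Comparing them with the parentals, only the c allele has switched, so c is the middle locus and the order is al – c – k.
Crossovers in the c–k interval produce the single-crossover classes k al+ c and k+ al c+ (40 + 39 = 79) plus the double crossovers (8).
RF(c–k) = (79 + 8) / 500 = 87/500 = 0.1740 → 17.4 cM.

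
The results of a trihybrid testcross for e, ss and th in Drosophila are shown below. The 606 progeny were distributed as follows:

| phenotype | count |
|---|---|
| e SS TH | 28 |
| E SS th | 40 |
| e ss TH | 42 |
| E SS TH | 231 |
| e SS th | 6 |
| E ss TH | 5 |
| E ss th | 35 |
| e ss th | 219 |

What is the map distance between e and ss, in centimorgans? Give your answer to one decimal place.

The two most frequent reciprocal classes, E SS TH and e ss th, are the parental types, so the F1 was E SS TH / e ss th.
The two rarest classes, E ss TH and e SS th, are the double crossovers. Comparing them with the parentals, only the ss allele has switched, so ss is the middle locus and the order is e – ss – th.
Crossovers in the e–ss interval produce the single-crossover classes e SS TH and E ss th (28 + 35 = 63) plus the double crossovers (11).
RF(e–ss) = (63 + 11) / 606 = 74/606 = 0.1221 → 12.2 centimorgans.

12.2 centimorgans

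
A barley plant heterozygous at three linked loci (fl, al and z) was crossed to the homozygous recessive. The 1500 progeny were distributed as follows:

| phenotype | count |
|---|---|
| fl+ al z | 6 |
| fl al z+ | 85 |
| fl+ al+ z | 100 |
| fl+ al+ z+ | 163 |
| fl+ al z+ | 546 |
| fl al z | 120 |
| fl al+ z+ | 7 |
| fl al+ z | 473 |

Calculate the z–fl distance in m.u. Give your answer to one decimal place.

The two most frequent reciprocal classes, fl+ al z+ and fl al+ z, are the parental types, so the F1 was fl+ al z+ / fl al+ z.
The two rarest classes, fl+ al z and fl al+ z+, are the double crossovers. Comparing them with the parentals, only the z allele has switched, so z is the middle locus and the order is fl – z – al.
Crossovers in the fl–z interval produce the single-crossover classes fl al z+ and fl+ al+ z (85 + 100 = 185) plus the double crossovers (13).
RF(fl–z) = (185 + 13) / 1500 = 198/1500 = 0.1320 → 13.2 m.u.

13.2 m.u.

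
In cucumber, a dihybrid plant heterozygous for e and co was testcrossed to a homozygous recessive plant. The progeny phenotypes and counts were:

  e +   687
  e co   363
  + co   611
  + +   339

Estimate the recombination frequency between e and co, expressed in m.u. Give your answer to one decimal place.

35.1 m.u.

The two most frequent classes, + co (611) and e + (687), are the parental types, so the F1 was + co / e +.
The recombinant classes are + + and e co: 339 + 363 = 702.
Recombination frequency = 702/2000 = 0.3510 ≈ 35.1%, i.e. 35.1 m.u.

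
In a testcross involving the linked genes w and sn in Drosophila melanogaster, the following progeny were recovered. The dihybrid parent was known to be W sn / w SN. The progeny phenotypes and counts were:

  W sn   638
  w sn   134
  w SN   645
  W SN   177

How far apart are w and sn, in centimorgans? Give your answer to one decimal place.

The recombinant classes are W SN and w sn: 177 + 134 = 311.
Recombination frequency = 311/1594 = 0.1951 ≈ 19.5%, i.e. 19.5 centimorgans.

19.5 centimorgans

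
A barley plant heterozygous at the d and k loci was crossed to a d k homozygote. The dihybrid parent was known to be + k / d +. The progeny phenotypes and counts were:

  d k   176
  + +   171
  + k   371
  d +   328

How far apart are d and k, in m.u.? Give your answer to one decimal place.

33.2 m.u.

The recombinant classes are + + and d k: 171 + 176 = 347.
Recombination frequency = 347/1046 = 0.3317 ≈ 33.2%, i.e. 33.2 m.u.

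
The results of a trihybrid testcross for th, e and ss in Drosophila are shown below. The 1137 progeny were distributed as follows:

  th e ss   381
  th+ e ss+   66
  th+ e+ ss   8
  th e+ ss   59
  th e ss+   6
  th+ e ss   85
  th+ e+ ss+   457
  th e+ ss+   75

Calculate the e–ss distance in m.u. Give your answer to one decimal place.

The two most frequent reciprocal classes, th+ e+ ss+ and th e ss, are the parental types, so the F1 was th+ e+ ss+ / th e ss.
The two rarest classes, th+ e+ ss and th e ss+, are the double crossovers. Comparing them with the parentals, only the ss allele has switched, so ss is the middle locus and the order is th – ss – e.
Crossovers in the ss–e interval produce the single-crossover classes th+ e ss+ and th e+ ss (66 + 59 = 125) plus the double crossovers (14).
RF(ss–e) = (125 + 14) / 1137 = 139/1137 = 0.1223 → 12.2 m.u.

12.2 m.u.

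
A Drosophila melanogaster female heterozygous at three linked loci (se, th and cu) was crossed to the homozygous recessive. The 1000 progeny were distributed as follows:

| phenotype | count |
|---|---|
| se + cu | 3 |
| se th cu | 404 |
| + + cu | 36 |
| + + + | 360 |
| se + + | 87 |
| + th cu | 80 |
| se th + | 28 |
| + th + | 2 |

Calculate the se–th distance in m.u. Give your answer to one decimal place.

17.2 m.u.

The two most frequent reciprocal classes, se th cu and + + +, are the parental types, so the F1 was se th cu / + + +.
The two rarest classes, se + cu and + th +, are the double crossovers. Comparing them with the parentals, only the th allele has switched, so th is the middle locus and the order is cu – th – se.
Crossovers in the th–se interval produce the single-crossover classes + th cu and se + + (80 + 87 = 167) plus the double crossovers (5).
RF(th–se) = (167 + 5) / 1000 = 172/1000 = 0.1720 → 17.2 m.u.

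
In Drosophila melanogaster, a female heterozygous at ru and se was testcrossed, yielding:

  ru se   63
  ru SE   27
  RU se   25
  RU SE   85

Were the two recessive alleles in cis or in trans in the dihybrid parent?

The two most frequent classes are RU SE (85) and ru se (63); these are the parental (non-recombinant) types.
So the F1 carried RU SE on one chromosome and ru se on the other — the recessive alleles are on the same chromosome (cis / coupling).

cis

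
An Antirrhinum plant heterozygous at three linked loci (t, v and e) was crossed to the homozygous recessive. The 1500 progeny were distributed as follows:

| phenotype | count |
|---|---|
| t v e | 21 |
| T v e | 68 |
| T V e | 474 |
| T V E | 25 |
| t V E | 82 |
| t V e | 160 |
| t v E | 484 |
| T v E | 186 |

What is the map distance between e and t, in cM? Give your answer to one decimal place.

The two most frequent reciprocal classes, T V e and t v E, are the parental types, so the F1 was T V e / t v E.
The two rarest classes, T V E and t v e, are the double crossovers. Comparing them with the parentals, only the e allele has switched, so e is the middle locus and the order is v – e – t.
Crossovers in the e–t interval produce the single-crossover classes t V e and T v E (160 + 186 = 346) plus the double crossovers (46).
RF(e–t) = (346 + 46) / 1500 = 392/1500 = 0.2613 → 26.1 cM.

26.1 cM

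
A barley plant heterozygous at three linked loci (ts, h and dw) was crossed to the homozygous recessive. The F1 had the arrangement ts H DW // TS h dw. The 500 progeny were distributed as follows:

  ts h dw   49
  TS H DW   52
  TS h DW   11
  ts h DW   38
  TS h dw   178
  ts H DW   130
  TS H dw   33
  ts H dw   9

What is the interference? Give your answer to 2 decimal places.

The two rarest classes, ts H dw and TS h DW, are the double crossovers. Comparing them with the parentals, only the dw allele has switched, so dw is the middle locus and the order is ts – dw – h.
ts–dw: (101 + 20)/500 = 0.2420; dw–h: (71 + 20)/500 = 0.1820.
Expected DCO frequency = 0.2420 × 0.1820 ≈ 0.04404; observed = 20/500 ≈ 0.04000.
Coefficient of coincidence = 0.04000/0.04404 ≈ 0.91; interference = 1 − 0.91 = 0.09.

0.09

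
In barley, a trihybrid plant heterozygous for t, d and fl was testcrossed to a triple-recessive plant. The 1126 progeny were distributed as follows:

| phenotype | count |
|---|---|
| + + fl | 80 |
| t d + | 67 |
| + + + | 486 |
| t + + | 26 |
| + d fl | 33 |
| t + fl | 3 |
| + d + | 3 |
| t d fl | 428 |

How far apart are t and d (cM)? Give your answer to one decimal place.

5.8 cM

The two most frequent reciprocal classes, + + + and t d fl, are the parental types, so the F1 was + + + / t d fl.
The two rarest classes, + d + and t + fl, are the double crossovers. Comparing them with the parentals, only the d allele has switched, so d is the middle locus and the order is t – d – fl.
Crossovers in the t–d interval produce the single-crossover classes t + + and + d fl (26 + 33 = 59) plus the double crossovers (6).
RF(t–d) = (59 + 6) / 1126 = 65/1126 = 0.0577 → 5.8 cM.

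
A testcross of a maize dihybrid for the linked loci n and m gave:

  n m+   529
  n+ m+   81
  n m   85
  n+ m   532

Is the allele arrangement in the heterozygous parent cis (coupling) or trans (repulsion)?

trans

The two most frequent classes are n+ m (532) and n m+ (529); these are the parental (non-recombinant) types.
So the F1 carried n+ m on one chromosome and n m+ on the other — the recessive alleles are on opposite chromosomes (trans / repulsion).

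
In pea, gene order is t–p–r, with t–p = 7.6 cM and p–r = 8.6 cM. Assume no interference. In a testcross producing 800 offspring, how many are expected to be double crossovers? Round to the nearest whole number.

5

Map distances give recombination frequencies of 0.076 and 0.086 for the two intervals.
With no interference, expected double-crossover frequency = 0.076 × 0.086 = 0.00654.
Expected number = 0.00654 × 800 = 5.23 ≈ 5.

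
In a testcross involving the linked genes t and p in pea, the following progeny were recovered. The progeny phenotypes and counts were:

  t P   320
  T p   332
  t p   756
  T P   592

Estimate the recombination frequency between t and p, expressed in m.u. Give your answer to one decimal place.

32.6 m.u.

The two most frequent classes, T P (592) and t p (756), are the parental types, so the F1 was T P / t p.
The recombinant classes are T p and t P: 332 + 320 = 652.
Recombination frequency = 652/2000 = 0.3260 ≈ 32.6%, i.e. 32.6 m.u.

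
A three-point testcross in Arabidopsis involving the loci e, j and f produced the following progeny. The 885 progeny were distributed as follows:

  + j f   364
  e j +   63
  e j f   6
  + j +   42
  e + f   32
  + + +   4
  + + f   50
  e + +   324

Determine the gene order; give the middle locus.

e

The two most frequent reciprocal classes, + j f and e + +, are the parental types, so the F1 was + j f / e + +.
The two rarest classes, e j f and + + +, are the double crossovers. Comparing them with the parentals, only the e allele has switched, so e is the middle locus and the order is f – e – j.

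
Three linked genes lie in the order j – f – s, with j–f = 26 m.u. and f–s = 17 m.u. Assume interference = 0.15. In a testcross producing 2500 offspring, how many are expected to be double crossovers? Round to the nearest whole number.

94

Map distances give recombination frequencies of 0.260 and 0.170 for the two intervals.
With interference 0.15 (so coincidence = 0.85), expected double-crossover frequency = 0.260 × 0.170 × 0.85 = 0.03757.
Expected number = 0.03757 × 2500 = 93.92 ≈ 94.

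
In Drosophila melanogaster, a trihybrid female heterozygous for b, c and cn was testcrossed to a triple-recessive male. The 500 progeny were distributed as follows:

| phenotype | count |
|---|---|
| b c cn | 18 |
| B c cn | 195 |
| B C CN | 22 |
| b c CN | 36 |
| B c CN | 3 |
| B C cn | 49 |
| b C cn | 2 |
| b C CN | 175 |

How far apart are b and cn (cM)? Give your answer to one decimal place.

The two most frequent reciprocal classes, b C CN and B c cn, are the parental types, so the F1 was b C CN / B c cn.
The two rarest classes, b C cn and B c CN, are the double crossovers. Comparing them with the parentals, only the cn allele has switched, so cn is the middle locus and the order is b – cn – c.
Crossovers in the b–cn interval produce the single-crossover classes B C CN and b c cn (22 + 18 = 40) plus the double crossovers (5).
RF(b–cn) = (40 + 5) / 500 = 45/500 = 0.0900 → 9.0 cM.

9.0 cM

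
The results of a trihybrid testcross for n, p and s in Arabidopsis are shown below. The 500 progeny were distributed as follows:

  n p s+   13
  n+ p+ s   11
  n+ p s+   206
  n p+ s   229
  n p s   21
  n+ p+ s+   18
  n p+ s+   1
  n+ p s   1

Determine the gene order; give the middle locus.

The two most frequent reciprocal classes, n p+ s and n+ p s+, are the parental types, so the F1 was n p+ s / n+ p s+.
The two rarest classes, n p+ s+ and n+ p s, are the double crossovers. Comparing them with the parentals, only the s allele has switched, so s is the middle locus and the order is n – s – p.

s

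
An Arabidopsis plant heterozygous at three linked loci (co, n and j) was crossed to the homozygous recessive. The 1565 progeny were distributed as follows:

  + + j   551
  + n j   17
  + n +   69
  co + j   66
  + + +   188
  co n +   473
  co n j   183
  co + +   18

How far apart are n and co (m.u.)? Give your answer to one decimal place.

The two most frequent reciprocal classes, + + j and co n +, are the parental types, so the F1 was + + j / co n +.
The two rarest classes, + n j and co + +, are the double crossovers. Comparing them with the parentals, only the n allele has switched, so n is the middle locus and the order is j – n – co.
Crossovers in the n–co interval produce the single-crossover classes co + j and + n + (66 + 69 = 135) plus the double crossovers (35).
RF(n–co) = (135 + 35) / 1565 = 170/1565 = 0.1086 → 10.9 m.u.

10.9 m.u.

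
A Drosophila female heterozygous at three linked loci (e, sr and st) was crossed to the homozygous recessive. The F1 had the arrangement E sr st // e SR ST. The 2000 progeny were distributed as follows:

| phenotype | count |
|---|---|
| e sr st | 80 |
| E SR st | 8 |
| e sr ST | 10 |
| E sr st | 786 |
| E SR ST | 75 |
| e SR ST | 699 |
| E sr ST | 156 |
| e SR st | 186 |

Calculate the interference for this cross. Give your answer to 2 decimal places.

0.42

The two rarest classes, E SR st and e sr ST, are the double crossovers. Comparing them with the parentals, only the sr allele has switched, so sr is the middle locus and the order is st – sr – e.
st–sr: (342 + 18)/2000 = 0.1800; sr–e: (155 + 18)/2000 = 0.0865.
Expected DCO frequency = 0.1800 × 0.0865 ≈ 0.01557; observed = 18/2000 ≈ 0.00900.
Coefficient of coincidence = 0.00900/0.01557 ≈ 0.58; interference = 1 − 0.58 = 0.42.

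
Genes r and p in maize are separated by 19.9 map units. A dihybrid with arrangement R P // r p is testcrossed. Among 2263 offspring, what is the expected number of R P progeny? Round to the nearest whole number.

A map distance of 19.9 map units corresponds to a recombination frequency of 0.199.
The F1 is R P / r p, so R P is a parental gamete class with expected frequency (1 − r)/2 = 0.801/2 = 0.4005.
Expected number = 0.4005 × 2263 = 906.33 ≈ 906.

906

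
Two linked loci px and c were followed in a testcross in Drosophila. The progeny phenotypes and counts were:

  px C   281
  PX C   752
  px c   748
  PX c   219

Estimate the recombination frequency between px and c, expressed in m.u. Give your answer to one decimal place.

25.0 m.u.

The two most frequent classes, PX C (752) and px c (748), are the parental types, so the F1 was PX C / px c.
The recombinant classes are PX c and px C: 219 + 281 = 500.
Recombination frequency = 500/2000 = 0.2500 ≈ 25.0%, i.e. 25.0 m.u.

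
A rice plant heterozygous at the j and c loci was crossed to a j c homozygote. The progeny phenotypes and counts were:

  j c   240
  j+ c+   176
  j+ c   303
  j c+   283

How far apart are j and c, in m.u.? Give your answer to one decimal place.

41.5 m.u.

The two most frequent classes, j+ c (303) and j c+ (283), are the parental types, so the F1 was j+ c / j c+.
The recombinant classes are j+ c+ and j c: 176 + 240 = 416.
Recombination frequency = 416/1002 = 0.4152 ≈ 41.5%, i.e. 41.5 m.u.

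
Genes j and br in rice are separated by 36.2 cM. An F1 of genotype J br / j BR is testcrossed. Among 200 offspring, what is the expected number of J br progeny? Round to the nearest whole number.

64

A map distance of 36.2 cM corresponds to a recombination frequency of 0.362.
The F1 is J br / j BR, so J br is a parental gamete class with expected frequency (1 − r)/2 = 0.638/2 = 0.3190.
Expected number = 0.3190 × 200 = 63.80 ≈ 64.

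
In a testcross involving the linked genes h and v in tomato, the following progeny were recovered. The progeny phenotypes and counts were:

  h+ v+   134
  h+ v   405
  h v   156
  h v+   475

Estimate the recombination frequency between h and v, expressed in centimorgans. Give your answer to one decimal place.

24.8 centimorgans

The two most frequent classes, h+ v (405) and h v+ (475), are the parental types, so the F1 was h+ v / h v+.
The recombinant classes are h+ v+ and h v: 134 + 156 = 290.
Recombination frequency = 290/1170 = 0.2479 ≈ 24.8%, i.e. 24.8 centimorgans.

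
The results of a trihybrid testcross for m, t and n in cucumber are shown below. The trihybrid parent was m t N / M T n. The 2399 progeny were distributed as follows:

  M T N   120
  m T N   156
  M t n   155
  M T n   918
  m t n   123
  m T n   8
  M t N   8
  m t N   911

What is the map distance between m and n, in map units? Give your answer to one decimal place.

The two rarest classes, M t N and m T n, are the double crossovers. Comparing them with the parentals, only the m allele has switched, so m is the middle locus and the order is n – m – t.
Crossovers in the n–m interval produce the single-crossover classes m t n and M T N (123 + 120 = 243) plus the double crossovers (16).
RF(n–m) = (243 + 16) / 2399 = 259/2399 = 0.1080 → 10.8 map units.

10.8 map units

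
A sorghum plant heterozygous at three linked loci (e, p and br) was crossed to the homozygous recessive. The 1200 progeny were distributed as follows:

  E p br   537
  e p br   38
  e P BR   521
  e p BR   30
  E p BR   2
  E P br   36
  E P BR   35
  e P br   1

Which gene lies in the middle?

br

The two most frequent reciprocal classes, E p br and e P BR, are the parental types, so the F1 was E p br / e P BR.
The two rarest classes, E p BR and e P br, are the double crossovers. Comparing them with the parentals, only the br allele has switched, so br is the middle locus and the order is p – br – e.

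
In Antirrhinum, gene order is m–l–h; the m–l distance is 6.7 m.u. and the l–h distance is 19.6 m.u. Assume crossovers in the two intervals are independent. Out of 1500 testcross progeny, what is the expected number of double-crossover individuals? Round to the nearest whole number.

Map distances give recombination frequencies of 0.067 and 0.196 for the two intervals.
With no interference, expected double-crossover frequency = 0.067 × 0.196 = 0.01313.
Expected number = 0.01313 × 1500 = 19.70 ≈ 20.

20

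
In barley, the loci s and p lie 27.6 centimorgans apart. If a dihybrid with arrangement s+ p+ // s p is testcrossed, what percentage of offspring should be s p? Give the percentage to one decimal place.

A map distance of 27.6 centimorgans corresponds to a recombination frequency of 0.276.
The F1 is s+ p+ / s p, so s p is a parental gamete class with expected frequency (1 − r)/2 = 0.724/2 = 0.3620.
That is 0.3620 = 36.2% of the progeny.

36.2%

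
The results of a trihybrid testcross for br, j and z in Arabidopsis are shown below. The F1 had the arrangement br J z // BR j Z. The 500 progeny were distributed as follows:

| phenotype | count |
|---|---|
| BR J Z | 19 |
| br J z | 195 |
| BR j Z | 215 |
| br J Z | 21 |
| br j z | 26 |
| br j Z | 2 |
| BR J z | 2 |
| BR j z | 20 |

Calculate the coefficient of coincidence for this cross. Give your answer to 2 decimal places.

The two rarest classes, BR J z and br j Z, are the double crossovers. Comparing them with the parentals, only the br allele has switched, so br is the middle locus and the order is z – br – j.
z–br: (41 + 4)/500 = 0.0900; br–j: (45 + 4)/500 = 0.0980.
Expected DCO frequency = 0.0900 × 0.0980 ≈ 0.00882; observed = 4/500 ≈ 0.00800.
Coefficient of coincidence = 0.00800/0.00882 ≈ 0.91.

0.91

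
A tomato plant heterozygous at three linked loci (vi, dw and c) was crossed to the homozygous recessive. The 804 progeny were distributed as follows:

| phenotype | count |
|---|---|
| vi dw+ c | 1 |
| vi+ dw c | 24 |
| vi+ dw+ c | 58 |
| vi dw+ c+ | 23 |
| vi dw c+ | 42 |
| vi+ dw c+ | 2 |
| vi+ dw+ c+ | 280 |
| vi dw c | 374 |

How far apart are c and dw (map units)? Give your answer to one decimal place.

12.8 map units

The two most frequent reciprocal classes, vi+ dw+ c+ and vi dw c, are the parental types, so the F1 was vi+ dw+ c+ / vi dw c.
The two rarest classes, vi+ dw c+ and vi dw+ c, are the double crossovers. Comparing them with the parentals, only the dw allele has switched, so dw is the middle locus and the order is c – dw – vi.
Crossovers in the c–dw interval produce the single-crossover classes vi+ dw+ c and vi dw c+ (58 + 42 = 100) plus the double crossovers (3).
RF(c–dw) = (100 + 3) / 804 = 103/804 = 0.1281 → 12.8 map units.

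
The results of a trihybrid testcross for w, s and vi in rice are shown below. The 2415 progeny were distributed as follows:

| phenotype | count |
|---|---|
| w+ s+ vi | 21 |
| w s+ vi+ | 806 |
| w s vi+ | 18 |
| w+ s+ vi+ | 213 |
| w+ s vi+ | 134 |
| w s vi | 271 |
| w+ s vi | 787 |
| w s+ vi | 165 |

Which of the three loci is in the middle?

s

The two most frequent reciprocal classes, w+ s vi and w s+ vi+, are the parental types, so the F1 was w+ s vi / w s+ vi+.
The two rarest classes, w+ s+ vi and w s vi+, are the double crossovers. Comparing them with the parentals, only the s allele has switched, so s is the middle locus and the order is vi – s – w.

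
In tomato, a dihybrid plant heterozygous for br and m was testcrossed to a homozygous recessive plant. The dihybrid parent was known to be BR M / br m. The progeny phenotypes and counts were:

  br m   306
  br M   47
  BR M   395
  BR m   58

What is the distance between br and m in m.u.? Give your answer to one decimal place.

13.0 m.u.

The recombinant classes are BR m and br M: 58 + 47 = 105.
Recombination frequency = 105/806 = 0.1303 ≈ 13.0%, i.e. 13.0 m.u.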